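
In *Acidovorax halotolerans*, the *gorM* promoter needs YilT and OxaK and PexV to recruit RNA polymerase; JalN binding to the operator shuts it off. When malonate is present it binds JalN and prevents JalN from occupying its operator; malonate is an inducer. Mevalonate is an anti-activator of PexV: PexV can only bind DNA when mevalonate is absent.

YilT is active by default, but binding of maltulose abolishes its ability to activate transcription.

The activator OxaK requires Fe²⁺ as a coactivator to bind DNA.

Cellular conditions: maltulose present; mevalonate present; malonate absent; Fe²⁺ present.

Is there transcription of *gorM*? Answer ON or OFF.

Malonate is absent, so JalN is active.
Maltulose is present, so YilT is inactive.
Fe²⁺ is present, so OxaK is active.
Mevalonate is present, so PexV is inactive.
With repressor JalN bound, *gorM* is not transcribed.

OFF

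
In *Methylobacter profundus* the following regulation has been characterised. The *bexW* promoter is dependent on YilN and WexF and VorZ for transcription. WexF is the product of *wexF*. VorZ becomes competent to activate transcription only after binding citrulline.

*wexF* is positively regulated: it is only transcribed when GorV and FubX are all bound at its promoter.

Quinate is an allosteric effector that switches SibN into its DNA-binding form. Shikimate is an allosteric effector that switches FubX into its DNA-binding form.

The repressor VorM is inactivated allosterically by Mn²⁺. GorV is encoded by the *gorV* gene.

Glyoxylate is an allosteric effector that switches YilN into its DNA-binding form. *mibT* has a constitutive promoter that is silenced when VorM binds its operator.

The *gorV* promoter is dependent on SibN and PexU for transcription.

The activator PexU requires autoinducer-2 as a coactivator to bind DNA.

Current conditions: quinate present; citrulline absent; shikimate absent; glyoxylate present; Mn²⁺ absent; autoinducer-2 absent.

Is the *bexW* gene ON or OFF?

Glyoxylate is present, so YilN is active.
Quinate is present, so SibN is active.
Autoinducer-2 is absent, so PexU is inactive.
Required activator PexU is absent, so *gorV* is not transcribed.
So GorV is not produced.
Shikimate is absent, so FubX is inactive.
Required activator GorV is absent, so *wexF* is not transcribed.
So WexF is not produced.
Citrulline is absent, so VorZ is inactive.
Required activator WexF is absent, so *bexW* is not transcribed.

OFF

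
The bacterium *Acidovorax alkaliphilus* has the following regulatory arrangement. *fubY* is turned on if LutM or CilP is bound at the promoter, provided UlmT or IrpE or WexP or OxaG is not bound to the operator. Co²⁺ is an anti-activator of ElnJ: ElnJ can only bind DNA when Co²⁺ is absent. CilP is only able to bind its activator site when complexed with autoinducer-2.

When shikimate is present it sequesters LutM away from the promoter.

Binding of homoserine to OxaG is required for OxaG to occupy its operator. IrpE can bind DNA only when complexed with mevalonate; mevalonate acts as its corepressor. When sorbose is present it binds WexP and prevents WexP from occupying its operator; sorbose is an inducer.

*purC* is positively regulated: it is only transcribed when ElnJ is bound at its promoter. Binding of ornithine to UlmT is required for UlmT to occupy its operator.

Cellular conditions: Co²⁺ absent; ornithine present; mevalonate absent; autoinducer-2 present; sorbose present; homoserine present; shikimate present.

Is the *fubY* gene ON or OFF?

Shikimate is present, so LutM is inactive.
Ornithine is present, so UlmT is active.
Mevalonate is absent, so IrpE is inactive.
Sorbose is present, so WexP is inactive.
Autoinducer-2 is present, so CilP is active.
Homoserine is present, so OxaG is active.
With repressor UlmT bound, *fubY* is not transcribed.

OFF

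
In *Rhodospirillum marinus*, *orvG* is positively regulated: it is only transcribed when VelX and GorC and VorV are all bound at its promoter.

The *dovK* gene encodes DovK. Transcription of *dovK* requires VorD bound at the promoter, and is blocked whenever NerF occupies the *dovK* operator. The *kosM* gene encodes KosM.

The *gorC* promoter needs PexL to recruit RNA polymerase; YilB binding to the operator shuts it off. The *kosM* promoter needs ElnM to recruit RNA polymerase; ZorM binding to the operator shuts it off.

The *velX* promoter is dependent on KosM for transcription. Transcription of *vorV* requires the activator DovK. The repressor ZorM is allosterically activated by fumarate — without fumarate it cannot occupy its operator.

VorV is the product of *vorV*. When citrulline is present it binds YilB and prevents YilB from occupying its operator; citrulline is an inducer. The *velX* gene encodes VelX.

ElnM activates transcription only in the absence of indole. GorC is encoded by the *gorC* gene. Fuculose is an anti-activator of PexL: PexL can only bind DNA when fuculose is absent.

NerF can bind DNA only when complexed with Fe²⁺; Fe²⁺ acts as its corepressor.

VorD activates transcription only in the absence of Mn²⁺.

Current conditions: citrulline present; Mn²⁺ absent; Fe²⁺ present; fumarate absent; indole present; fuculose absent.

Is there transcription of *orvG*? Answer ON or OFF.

OFF

Fumarate is absent, so ZorM is inactive.
Indole is present, so ElnM is inactive.
Required activator ElnM is absent, so *kosM* is not transcribed.
So KosM is not produced.
Required activator KosM is absent, so *velX* is not transcribed.
So VelX is not produced.
Citrulline is present, so YilB is inactive.
Fuculose is absent, so PexL is active.
No repressor is bound and PexL is active, so *gorC* is transcribed.
So GorC is produced and active.
Mn²⁺ is absent, so VorD is active.
Fe²⁺ is present, so NerF is active.
With repressor NerF bound, *dovK* is not transcribed.
So DovK is not produced.
Required activator DovK is absent, so *vorV* is not transcribed.
So VorV is not produced.
Required activator VelX is absent, so *orvG* is not transcribed.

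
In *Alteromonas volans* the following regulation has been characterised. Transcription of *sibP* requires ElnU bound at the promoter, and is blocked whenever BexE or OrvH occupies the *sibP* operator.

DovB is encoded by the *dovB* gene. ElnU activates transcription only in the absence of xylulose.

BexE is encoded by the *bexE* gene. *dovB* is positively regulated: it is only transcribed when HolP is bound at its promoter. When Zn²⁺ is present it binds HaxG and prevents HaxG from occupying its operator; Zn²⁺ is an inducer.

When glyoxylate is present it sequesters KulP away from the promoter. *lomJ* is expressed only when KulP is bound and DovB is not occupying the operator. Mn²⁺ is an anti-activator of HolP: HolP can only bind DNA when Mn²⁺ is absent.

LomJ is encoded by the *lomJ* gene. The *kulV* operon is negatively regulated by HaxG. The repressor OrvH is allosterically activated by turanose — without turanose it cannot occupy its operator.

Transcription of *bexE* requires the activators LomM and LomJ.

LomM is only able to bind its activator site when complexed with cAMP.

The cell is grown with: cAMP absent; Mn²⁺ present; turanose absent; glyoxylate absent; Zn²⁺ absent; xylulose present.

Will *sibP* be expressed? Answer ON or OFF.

Xylulose is present, so ElnU is inactive.
cAMP is absent, so LomM is inactive.
Glyoxylate is absent, so KulP is active.
Mn²⁺ is present, so HolP is inactive.
Required activator HolP is absent, so *dovB* is not transcribed.
So DovB is not produced.
No repressor is bound and KulP is active, so *lomJ* is transcribed.
So LomJ is produced and active.
Required activator LomM is absent, so *bexE* is not transcribed.
So BexE is not produced.
Turanose is absent, so OrvH is inactive.
Required activator ElnU is absent, so *sibP* is not transcribed.

OFF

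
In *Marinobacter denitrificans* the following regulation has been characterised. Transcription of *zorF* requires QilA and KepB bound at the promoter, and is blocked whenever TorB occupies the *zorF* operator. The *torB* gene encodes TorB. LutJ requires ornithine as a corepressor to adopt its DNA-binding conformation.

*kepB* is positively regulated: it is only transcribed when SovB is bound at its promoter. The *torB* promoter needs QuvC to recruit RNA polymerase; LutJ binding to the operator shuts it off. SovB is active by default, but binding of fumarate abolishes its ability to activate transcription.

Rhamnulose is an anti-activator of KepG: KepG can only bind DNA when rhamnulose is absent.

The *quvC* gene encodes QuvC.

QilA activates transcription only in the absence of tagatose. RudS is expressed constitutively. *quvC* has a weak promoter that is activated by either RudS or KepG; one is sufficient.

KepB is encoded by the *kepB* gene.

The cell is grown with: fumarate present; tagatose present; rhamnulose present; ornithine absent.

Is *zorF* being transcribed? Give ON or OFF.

Ornithine is absent, so LutJ is inactive.
RudS is produced constitutively and is active.
Rhamnulose is present, so KepG is inactive.
Activator RudS is present, so *quvC* is transcribed.
So QuvC is produced and active.
No repressor is bound and QuvC is active, so *torB* is transcribed.
So TorB is produced and active.
Tagatose is present, so QilA is inactive.
Fumarate is present, so SovB is inactive.
Required activator SovB is absent, so *kepB* is not transcribed.
So KepB is not produced.
With repressor TorB bound, *zorF* is not transcribed.

OFF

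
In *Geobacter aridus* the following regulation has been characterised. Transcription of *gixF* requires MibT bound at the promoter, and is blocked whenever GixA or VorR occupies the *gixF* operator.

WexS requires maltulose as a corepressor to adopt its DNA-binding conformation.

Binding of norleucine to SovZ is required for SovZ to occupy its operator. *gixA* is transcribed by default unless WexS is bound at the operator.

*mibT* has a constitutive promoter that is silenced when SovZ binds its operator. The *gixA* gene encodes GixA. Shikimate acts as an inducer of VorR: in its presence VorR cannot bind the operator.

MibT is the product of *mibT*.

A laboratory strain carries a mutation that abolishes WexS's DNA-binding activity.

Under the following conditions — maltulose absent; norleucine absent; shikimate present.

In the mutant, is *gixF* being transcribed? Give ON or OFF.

OFF

WexS is non-functional in this strain, so it has no effect.
With no repressor bound, *gixA* is transcribed.
So GixA is produced and active.
Shikimate is present, so VorR is inactive.
Norleucine is absent, so SovZ is inactive.
With no repressor bound, *mibT* is transcribed.
So MibT is produced and active.
With repressor GixA bound, *gixF* is not transcribed.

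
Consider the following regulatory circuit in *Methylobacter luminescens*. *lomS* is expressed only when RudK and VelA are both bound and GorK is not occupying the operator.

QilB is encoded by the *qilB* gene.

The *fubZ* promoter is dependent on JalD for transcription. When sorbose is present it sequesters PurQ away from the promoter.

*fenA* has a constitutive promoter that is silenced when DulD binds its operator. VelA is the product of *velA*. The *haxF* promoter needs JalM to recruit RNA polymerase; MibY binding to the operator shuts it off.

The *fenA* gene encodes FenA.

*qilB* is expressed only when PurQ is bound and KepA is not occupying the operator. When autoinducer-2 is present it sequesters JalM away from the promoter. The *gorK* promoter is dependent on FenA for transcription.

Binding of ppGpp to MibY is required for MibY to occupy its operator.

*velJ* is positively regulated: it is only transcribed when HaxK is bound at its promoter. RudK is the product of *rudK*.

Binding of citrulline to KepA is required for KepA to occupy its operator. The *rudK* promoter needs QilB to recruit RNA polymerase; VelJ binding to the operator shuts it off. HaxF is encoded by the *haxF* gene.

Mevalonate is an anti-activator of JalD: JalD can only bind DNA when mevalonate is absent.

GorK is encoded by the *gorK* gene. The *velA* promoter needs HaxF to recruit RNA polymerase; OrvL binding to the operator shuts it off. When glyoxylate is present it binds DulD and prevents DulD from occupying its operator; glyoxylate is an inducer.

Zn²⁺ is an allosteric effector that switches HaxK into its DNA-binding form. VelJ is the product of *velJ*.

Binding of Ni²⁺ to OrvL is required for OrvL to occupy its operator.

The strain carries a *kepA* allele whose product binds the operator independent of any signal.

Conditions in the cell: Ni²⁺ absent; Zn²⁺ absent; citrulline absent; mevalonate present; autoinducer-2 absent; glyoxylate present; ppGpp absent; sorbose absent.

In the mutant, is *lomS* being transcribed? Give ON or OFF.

Glyoxylate is present, so DulD is inactive.
With no repressor bound, *fenA* is transcribed.
So FenA is produced and active.
No repressor is bound and FenA is active, so *gorK* is transcribed.
So GorK is produced and active.
Zn²⁺ is absent, so HaxK is inactive.
Required activator HaxK is absent, so *velJ* is not transcribed.
So VelJ is not produced.
KepA is constitutively active in this strain.
Sorbose is absent, so PurQ is active.
With repressor KepA bound, *qilB* is not transcribed.
So QilB is not produced.
Required activator QilB is absent, so *rudK* is not transcribed.
So RudK is not produced.
ppGpp is absent, so MibY is inactive.
Autoinducer-2 is absent, so JalM is active.
No repressor is bound and JalM is active, so *haxF* is transcribed.
So HaxF is produced and active.
Ni²⁺ is absent, so OrvL is inactive.
No repressor is bound and HaxF is active, so *velA* is transcribed.
So VelA is produced and active.
With repressor GorK bound, *lomS* is not transcribed.

OFF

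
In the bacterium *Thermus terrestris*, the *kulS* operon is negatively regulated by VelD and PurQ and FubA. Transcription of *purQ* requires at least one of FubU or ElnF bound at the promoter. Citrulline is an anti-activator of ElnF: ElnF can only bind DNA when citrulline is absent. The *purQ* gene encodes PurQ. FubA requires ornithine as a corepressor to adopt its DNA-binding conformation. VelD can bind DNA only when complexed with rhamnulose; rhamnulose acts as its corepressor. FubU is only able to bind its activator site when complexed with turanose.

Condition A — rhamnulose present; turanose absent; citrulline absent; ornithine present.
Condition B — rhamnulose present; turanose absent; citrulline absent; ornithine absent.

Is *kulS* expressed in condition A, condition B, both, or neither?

Condition A:
Rhamnulose is present, so VelD is active.
Turanose is absent, so FubU is inactive.
Citrulline is absent, so ElnF is active.
Activator ElnF is present, so *purQ* is transcribed.
So PurQ is produced and active.
Ornithine is present, so FubA is active.
With repressor VelD bound, *kulS* is not transcribed.
→ *kulS* is OFF in A.
Condition B:
Rhamnulose is present, so VelD is active.
Turanose is absent, so FubU is inactive.
Citrulline is absent, so ElnF is active.
Activator ElnF is present, so *purQ* is transcribed.
So PurQ is produced and active.
Ornithine is absent, so FubA is inactive.
With repressor VelD bound, *kulS* is not transcribed.
→ *kulS* is OFF in B.

neither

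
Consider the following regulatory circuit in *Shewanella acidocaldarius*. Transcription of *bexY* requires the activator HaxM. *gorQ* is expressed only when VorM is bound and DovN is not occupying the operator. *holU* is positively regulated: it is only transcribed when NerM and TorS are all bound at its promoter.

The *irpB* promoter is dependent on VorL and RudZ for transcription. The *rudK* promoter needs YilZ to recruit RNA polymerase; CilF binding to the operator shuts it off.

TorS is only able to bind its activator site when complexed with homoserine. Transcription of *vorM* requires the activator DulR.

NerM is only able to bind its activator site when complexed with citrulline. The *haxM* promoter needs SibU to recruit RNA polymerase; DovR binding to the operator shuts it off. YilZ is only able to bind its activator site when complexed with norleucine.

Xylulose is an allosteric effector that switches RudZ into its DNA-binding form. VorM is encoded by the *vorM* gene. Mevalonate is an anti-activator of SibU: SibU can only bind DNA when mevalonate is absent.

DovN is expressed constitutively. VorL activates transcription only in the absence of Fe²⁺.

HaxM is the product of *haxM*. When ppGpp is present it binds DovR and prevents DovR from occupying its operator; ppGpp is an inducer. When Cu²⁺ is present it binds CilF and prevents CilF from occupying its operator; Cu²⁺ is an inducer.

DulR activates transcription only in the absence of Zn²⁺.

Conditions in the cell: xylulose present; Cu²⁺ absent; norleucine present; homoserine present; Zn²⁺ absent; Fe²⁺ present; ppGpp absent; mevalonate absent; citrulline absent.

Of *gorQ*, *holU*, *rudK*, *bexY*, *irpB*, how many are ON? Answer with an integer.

Zn²⁺ is absent, so DulR is active.
No repressor is bound and DulR is active, so *vorM* is transcribed.
So VorM is produced and active.
DovN is produced constitutively and is active.
With repressor DovN bound, *gorQ* is not transcribed.
→ *gorQ* is OFF.
Citrulline is absent, so NerM is inactive.
Homoserine is present, so TorS is active.
Required activator NerM is absent, so *holU* is not transcribed.
→ *holU* is OFF.
Cu²⁺ is absent, so CilF is active.
Norleucine is present, so YilZ is active.
With repressor CilF bound, *rudK* is not transcribed.
→ *rudK* is OFF.
ppGpp is absent, so DovR is active.
Mevalonate is absent, so SibU is active.
With repressor DovR bound, *haxM* is not transcribed.
So HaxM is not produced.
Required activator HaxM is absent, so *bexY* is not transcribed.
→ *bexY* is OFF.
Fe²⁺ is present, so VorL is inactive.
Xylulose is present, so RudZ is active.
Required activator VorL is absent, so *irpB* is not transcribed.
→ *irpB* is OFF.
0 of the 5 genes are transcribed.

0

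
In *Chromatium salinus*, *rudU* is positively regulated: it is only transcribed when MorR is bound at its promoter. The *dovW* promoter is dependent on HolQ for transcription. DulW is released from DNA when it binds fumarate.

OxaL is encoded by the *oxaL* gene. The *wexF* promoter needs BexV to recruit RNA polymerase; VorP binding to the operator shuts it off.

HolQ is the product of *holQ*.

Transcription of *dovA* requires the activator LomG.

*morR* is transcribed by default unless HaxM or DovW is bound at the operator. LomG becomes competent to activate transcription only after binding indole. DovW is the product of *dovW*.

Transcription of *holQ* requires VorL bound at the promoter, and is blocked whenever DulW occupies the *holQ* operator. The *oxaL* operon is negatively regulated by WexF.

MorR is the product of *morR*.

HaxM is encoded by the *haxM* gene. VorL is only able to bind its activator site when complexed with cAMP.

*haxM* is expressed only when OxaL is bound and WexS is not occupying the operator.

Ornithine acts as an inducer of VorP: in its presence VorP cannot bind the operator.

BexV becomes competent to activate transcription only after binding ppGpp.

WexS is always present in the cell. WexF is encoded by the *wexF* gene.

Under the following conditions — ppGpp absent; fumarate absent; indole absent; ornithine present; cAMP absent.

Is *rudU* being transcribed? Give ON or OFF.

ppGpp is absent, so BexV is inactive.
Ornithine is present, so VorP is inactive.
Required activator BexV is absent, so *wexF* is not transcribed.
So WexF is not produced.
With no repressor bound, *oxaL* is transcribed.
So OxaL is produced and active.
WexS is produced constitutively and is active.
With repressor WexS bound, *haxM* is not transcribed.
So HaxM is not produced.
Fumarate is absent, so DulW is active.
cAMP is absent, so VorL is inactive.
With repressor DulW bound, *holQ* is not transcribed.
So HolQ is not produced.
Required activator HolQ is absent, so *dovW* is not transcribed.
So DovW is not produced.
With no repressor bound, *morR* is transcribed.
So MorR is produced and active.
No repressor is bound and MorR is active, so *rudU* is transcribed.

ON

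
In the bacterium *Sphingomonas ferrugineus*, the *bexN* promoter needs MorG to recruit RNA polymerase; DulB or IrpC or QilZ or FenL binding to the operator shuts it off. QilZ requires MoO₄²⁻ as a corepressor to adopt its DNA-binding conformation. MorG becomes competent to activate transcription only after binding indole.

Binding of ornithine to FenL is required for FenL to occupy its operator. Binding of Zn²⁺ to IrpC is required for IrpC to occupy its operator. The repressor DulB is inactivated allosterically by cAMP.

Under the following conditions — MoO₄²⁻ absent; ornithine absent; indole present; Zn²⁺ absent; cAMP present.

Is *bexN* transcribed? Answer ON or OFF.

Indole is present, so MorG is active.
cAMP is present, so DulB is inactive.
Zn²⁺ is absent, so IrpC is inactive.
MoO₄²⁻ is absent, so QilZ is inactive.
Ornithine is absent, so FenL is inactive.
No repressor is bound and MorG is active, so *bexN* is transcribed.

ON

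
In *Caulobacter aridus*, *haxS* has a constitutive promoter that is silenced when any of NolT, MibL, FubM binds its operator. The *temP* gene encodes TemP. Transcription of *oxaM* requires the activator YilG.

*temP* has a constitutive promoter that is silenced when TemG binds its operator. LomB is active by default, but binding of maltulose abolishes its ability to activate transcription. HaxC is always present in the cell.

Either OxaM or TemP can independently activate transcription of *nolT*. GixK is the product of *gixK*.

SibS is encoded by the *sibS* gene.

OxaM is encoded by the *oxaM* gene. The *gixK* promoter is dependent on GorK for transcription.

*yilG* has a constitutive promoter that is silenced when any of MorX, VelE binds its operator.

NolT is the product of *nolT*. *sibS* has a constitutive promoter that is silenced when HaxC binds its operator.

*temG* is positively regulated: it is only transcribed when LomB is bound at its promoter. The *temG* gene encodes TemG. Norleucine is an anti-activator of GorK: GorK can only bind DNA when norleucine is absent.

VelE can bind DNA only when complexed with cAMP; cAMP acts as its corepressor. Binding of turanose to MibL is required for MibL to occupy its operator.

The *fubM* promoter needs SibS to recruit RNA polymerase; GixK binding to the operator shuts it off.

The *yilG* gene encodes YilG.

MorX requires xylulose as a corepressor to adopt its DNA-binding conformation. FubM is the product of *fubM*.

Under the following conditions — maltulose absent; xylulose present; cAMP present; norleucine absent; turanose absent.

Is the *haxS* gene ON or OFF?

ON

Xylulose is present, so MorX is active.
cAMP is present, so VelE is active.
With repressor MorX bound, *yilG* is not transcribed.
So YilG is not produced.
Required activator YilG is absent, so *oxaM* is not transcribed.
So OxaM is not produced.
Maltulose is absent, so LomB is active.
No repressor is bound and LomB is active, so *temG* is transcribed.
So TemG is produced and active.
With repressor TemG bound, *temP* is not transcribed.
So TemP is not produced.
No activator is available at the *nolT* promoter, so *nolT* is not transcribed.
So NolT is not produced.
Turanose is absent, so MibL is inactive.
Norleucine is absent, so GorK is active.
No repressor is bound and GorK is active, so *gixK* is transcribed.
So GixK is produced and active.
HaxC is produced constitutively and is active.
With repressor HaxC bound, *sibS* is not transcribed.
So SibS is not produced.
With repressor GixK bound, *fubM* is not transcribed.
So FubM is not produced.
With no repressor bound, *haxS* is transcribed.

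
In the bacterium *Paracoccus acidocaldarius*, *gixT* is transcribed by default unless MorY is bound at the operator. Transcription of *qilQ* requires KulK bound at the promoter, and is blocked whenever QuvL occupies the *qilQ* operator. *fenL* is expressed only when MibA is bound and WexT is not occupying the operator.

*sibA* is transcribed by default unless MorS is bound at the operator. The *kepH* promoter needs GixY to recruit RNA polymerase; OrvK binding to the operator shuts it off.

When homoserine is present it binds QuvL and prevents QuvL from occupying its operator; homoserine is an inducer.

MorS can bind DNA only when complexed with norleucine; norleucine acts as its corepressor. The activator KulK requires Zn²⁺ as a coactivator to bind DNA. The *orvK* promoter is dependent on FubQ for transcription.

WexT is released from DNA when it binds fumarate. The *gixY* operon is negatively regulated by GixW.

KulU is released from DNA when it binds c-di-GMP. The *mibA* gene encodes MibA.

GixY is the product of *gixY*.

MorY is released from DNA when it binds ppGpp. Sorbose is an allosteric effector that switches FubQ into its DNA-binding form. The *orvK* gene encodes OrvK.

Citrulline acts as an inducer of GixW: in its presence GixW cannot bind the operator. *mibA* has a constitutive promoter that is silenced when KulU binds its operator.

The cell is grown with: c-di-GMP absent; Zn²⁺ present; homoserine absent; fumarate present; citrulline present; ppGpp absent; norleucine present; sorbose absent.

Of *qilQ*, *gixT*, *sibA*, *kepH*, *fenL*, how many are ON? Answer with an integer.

Zn²⁺ is present, so KulK is active.
Homoserine is absent, so QuvL is active.
With repressor QuvL bound, *qilQ* is not transcribed.
→ *qilQ* is OFF.
ppGpp is absent, so MorY is active.
With repressor MorY bound, *gixT* is not transcribed.
→ *gixT* is OFF.
Norleucine is present, so MorS is active.
With repressor MorS bound, *sibA* is not transcribed.
→ *sibA* is OFF.
Sorbose is absent, so FubQ is inactive.
Required activator FubQ is absent, so *orvK* is not transcribed.
So OrvK is not produced.
Citrulline is present, so GixW is inactive.
With no repressor bound, *gixY* is transcribed.
So GixY is produced and active.
No repressor is bound and GixY is active, so *kepH* is transcribed.
→ *kepH* is ON.
Fumarate is present, so WexT is inactive.
c-di-GMP is absent, so KulU is active.
With repressor KulU bound, *mibA* is not transcribed.
So MibA is not produced.
Required activator MibA is absent, so *fenL* is not transcribed.
→ *fenL* is OFF.
1 of the 5 genes is transcribed.

1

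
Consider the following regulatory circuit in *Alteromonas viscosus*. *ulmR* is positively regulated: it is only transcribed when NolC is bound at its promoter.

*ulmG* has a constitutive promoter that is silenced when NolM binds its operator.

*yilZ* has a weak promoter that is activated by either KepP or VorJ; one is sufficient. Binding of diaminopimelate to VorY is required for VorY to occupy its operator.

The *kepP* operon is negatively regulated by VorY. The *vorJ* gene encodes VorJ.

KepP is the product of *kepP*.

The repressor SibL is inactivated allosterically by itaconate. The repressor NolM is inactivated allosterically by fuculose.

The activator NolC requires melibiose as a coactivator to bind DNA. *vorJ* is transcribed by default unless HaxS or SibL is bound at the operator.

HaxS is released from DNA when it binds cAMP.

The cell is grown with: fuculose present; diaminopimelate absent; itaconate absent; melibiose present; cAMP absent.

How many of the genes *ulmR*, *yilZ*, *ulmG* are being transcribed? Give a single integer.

3

Melibiose is present, so NolC is active.
No repressor is bound and NolC is active, so *ulmR* is transcribed.
→ *ulmR* is ON.
Diaminopimelate is absent, so VorY is inactive.
With no repressor bound, *kepP* is transcribed.
So KepP is produced and active.
cAMP is absent, so HaxS is active.
Itaconate is absent, so SibL is active.
With repressor HaxS bound, *vorJ* is not transcribed.
So VorJ is not produced.
Activator KepP is present, so *yilZ* is transcribed.
→ *yilZ* is ON.
Fuculose is present, so NolM is inactive.
With no repressor bound, *ulmG* is transcribed.
→ *ulmG* is ON.
3 of the 3 genes are transcribed.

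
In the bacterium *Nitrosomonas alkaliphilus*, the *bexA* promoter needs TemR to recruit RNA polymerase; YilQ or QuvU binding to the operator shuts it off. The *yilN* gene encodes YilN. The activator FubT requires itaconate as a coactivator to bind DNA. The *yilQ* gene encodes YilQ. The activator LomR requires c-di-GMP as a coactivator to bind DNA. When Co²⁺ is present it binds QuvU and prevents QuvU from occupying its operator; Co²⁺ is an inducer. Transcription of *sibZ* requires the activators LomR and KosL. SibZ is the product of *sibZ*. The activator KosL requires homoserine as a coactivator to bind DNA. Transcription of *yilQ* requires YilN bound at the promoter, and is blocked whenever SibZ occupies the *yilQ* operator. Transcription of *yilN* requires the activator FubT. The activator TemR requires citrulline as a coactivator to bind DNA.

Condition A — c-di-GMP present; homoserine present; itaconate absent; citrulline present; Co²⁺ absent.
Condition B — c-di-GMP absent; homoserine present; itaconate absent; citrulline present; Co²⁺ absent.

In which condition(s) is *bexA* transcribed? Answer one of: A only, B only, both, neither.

neither

Condition A:
c-di-GMP is present, so LomR is active.
Homoserine is present, so KosL is active.
No repressor is bound and LomR and KosL are active, so *sibZ* is transcribed.
So SibZ is produced and active.
Itaconate is absent, so FubT is inactive.
Required activator FubT is absent, so *yilN* is not transcribed.
So YilN is not produced.
With repressor SibZ bound, *yilQ* is not transcribed.
So YilQ is not produced.
Citrulline is present, so TemR is active.
Co²⁺ is absent, so QuvU is active.
With repressor QuvU bound, *bexA* is not transcribed.
→ *bexA* is OFF in A.
Condition B:
c-di-GMP is absent, so LomR is inactive.
Homoserine is present, so KosL is active.
Required activator LomR is absent, so *sibZ* is not transcribed.
So SibZ is not produced.
Itaconate is absent, so FubT is inactive.
Required activator FubT is absent, so *yilN* is not transcribed.
So YilN is not produced.
Required activator YilN is absent, so *yilQ* is not transcribed.
So YilQ is not produced.
Citrulline is present, so TemR is active.
Co²⁺ is absent, so QuvU is active.
With repressor QuvU bound, *bexA* is not transcribed.
→ *bexA* is OFF in B.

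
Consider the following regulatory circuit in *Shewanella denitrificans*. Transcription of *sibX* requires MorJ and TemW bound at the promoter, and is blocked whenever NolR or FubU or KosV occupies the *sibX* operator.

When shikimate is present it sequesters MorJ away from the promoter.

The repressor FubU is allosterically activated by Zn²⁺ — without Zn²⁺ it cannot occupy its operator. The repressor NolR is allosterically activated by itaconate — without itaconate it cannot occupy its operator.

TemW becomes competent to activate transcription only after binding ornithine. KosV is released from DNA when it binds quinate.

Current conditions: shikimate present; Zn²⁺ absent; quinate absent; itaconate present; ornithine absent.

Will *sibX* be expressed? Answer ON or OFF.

OFF

Itaconate is present, so NolR is active.
Shikimate is present, so MorJ is inactive.
Ornithine is absent, so TemW is inactive.
Zn²⁺ is absent, so FubU is inactive.
Quinate is absent, so KosV is active.
With repressor NolR bound, *sibX* is not transcribed.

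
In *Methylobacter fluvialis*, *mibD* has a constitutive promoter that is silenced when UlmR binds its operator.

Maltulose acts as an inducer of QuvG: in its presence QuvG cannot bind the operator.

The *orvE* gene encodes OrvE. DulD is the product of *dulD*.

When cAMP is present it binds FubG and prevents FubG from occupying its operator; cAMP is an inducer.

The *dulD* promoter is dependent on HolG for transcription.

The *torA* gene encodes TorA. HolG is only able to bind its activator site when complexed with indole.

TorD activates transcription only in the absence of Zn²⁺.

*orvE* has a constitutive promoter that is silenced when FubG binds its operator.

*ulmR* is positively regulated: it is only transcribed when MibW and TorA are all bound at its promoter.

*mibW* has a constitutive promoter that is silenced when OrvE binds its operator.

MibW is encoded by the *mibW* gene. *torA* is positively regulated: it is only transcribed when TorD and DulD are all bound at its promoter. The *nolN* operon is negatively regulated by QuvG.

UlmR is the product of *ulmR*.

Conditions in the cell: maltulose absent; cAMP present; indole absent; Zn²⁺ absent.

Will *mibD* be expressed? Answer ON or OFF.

cAMP is present, so FubG is inactive.
With no repressor bound, *orvE* is transcribed.
So OrvE is produced and active.
With repressor OrvE bound, *mibW* is not transcribed.
So MibW is not produced.
Zn²⁺ is absent, so TorD is active.
Indole is absent, so HolG is inactive.
Required activator HolG is absent, so *dulD* is not transcribed.
So DulD is not produced.
Required activator DulD is absent, so *torA* is not transcribed.
So TorA is not produced.
Required activator MibW is absent, so *ulmR* is not transcribed.
So UlmR is not produced.
With no repressor bound, *mibD* is transcribed.

ON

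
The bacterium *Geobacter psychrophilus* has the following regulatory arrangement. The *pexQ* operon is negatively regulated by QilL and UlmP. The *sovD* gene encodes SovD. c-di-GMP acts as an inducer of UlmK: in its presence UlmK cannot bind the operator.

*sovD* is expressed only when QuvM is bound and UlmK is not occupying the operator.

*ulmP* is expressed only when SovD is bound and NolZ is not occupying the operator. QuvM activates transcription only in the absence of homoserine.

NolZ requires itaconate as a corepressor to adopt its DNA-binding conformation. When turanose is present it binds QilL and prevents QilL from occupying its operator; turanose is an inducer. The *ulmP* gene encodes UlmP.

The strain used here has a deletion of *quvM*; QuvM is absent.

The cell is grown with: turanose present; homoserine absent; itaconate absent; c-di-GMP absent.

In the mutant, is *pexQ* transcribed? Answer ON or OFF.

Turanose is present, so QilL is inactive.
QuvM is non-functional in this strain, so it has no effect.
c-di-GMP is absent, so UlmK is active.
With repressor UlmK bound, *sovD* is not transcribed.
So SovD is not produced.
Itaconate is absent, so NolZ is inactive.
Required activator SovD is absent, so *ulmP* is not transcribed.
So UlmP is not produced.
With no repressor bound, *pexQ* is transcribed.

ON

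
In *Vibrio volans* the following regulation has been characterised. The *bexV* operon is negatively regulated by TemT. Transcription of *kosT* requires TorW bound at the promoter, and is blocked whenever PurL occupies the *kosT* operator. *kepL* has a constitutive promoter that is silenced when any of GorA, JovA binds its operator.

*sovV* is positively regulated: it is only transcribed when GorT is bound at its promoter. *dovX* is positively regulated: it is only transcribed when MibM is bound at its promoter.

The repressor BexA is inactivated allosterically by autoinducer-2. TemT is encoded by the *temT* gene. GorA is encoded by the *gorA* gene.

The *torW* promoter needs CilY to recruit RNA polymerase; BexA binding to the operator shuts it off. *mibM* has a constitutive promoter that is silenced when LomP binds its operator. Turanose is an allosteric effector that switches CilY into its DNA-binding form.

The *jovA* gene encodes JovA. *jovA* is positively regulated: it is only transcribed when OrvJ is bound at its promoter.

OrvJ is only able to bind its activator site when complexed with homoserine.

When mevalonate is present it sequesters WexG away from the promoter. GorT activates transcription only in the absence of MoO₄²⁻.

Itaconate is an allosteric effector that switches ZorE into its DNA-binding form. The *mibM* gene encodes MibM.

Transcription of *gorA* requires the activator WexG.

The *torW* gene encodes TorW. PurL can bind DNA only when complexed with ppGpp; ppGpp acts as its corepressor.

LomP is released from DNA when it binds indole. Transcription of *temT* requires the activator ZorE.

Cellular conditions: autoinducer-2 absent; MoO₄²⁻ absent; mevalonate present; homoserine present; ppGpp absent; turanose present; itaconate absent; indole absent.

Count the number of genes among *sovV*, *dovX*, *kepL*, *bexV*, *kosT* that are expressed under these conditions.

MoO₄²⁻ is absent, so GorT is active.
No repressor is bound and GorT is active, so *sovV* is transcribed.
→ *sovV* is ON.
Indole is absent, so LomP is active.
With repressor LomP bound, *mibM* is not transcribed.
So MibM is not produced.
Required activator MibM is absent, so *dovX* is not transcribed.
→ *dovX* is OFF.
Mevalonate is present, so WexG is inactive.
Required activator WexG is absent, so *gorA* is not transcribed.
So GorA is not produced.
Homoserine is present, so OrvJ is active.
No repressor is bound and OrvJ is active, so *jovA* is transcribed.
So JovA is produced and active.
With repressor JovA bound, *kepL* is not transcribed.
→ *kepL* is OFF.
Itaconate is absent, so ZorE is inactive.
Required activator ZorE is absent, so *temT* is not transcribed.
So TemT is not produced.
With no repressor bound, *bexV* is transcribed.
→ *bexV* is ON.
ppGpp is absent, so PurL is inactive.
Autoinducer-2 is absent, so BexA is active.
Turanose is present, so CilY is active.
With repressor BexA bound, *torW* is not transcribed.
So TorW is not produced.
Required activator TorW is absent, so *kosT* is not transcribed.
→ *kosT* is OFF.
2 of the 5 genes are transcribed.

2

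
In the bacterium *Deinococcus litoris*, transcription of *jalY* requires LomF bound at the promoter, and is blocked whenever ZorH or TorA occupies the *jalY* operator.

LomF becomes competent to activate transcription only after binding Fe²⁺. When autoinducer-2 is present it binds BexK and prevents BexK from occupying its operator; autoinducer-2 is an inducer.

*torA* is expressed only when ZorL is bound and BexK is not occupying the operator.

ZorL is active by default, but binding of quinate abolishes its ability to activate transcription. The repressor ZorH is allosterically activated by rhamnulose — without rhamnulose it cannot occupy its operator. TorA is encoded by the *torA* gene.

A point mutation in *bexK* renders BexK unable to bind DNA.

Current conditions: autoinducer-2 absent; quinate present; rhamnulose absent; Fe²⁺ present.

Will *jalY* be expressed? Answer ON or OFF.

ON

Rhamnulose is absent, so ZorH is inactive.
Fe²⁺ is present, so LomF is active.
BexK is non-functional in this strain, so it has no effect.
Quinate is present, so ZorL is inactive.
Required activator ZorL is absent, so *torA* is not transcribed.
So TorA is not produced.
No repressor is bound and LomF is active, so *jalY* is transcribed.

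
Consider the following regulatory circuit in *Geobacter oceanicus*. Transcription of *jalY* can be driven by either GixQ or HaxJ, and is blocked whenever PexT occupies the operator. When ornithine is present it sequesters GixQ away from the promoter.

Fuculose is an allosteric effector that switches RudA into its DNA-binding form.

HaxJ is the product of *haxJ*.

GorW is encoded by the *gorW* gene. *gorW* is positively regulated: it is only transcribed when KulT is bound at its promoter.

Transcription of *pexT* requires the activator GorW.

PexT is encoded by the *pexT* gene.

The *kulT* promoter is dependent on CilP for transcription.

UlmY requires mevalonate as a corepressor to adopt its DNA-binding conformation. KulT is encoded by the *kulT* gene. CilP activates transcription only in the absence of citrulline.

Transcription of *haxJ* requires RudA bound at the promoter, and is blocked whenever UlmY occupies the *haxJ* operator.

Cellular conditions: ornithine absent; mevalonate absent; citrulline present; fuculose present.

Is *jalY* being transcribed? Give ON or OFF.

ON

Citrulline is present, so CilP is inactive.
Required activator CilP is absent, so *kulT* is not transcribed.
So KulT is not produced.
Required activator KulT is absent, so *gorW* is not transcribed.
So GorW is not produced.
Required activator GorW is absent, so *pexT* is not transcribed.
So PexT is not produced.
Ornithine is absent, so GixQ is active.
Mevalonate is absent, so UlmY is inactive.
Fuculose is present, so RudA is active.
No repressor is bound and RudA is active, so *haxJ* is transcribed.
So HaxJ is produced and active.
Activator GixQ is present, so *jalY* is transcribed.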